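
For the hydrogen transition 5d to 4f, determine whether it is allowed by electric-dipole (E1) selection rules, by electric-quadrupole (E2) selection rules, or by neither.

Δl = 3 − 2 = +1; l_i + l_f = 5.
E1 (Δl = ±1): satisfied.
E2 (Δl = 0,±2, l_i+l_f ≥ 2): not satisfied.

E1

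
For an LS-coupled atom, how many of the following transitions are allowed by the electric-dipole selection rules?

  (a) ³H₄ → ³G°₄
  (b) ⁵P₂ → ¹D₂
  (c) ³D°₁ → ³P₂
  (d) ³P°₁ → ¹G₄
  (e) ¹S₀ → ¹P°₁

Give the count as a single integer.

3

(a) allowed
(b) forbidden (parity, ΔS fail)
(c) allowed
(d) forbidden (ΔS, ΔL, ΔJ fail)
(e) allowed
Total allowed: 3 of 5.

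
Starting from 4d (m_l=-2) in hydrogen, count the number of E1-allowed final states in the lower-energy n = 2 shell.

E1 requires Δl = ±1, so l_f ∈ {1, 3}; with 0 ≤ l_f ≤ n_f−1 = 1, the allowed l_f values are {1}.
For l_f = 1: m_f ∈ {m_i−1, m_i, m_i+1} ∩ [−1, 1] = {-1} → 1 state.
Total: 1.

1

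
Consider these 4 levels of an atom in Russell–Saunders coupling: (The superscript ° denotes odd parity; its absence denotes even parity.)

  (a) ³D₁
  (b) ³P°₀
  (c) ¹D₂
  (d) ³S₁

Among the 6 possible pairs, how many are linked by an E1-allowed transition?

(a)–(b): allowed.
(a)–(c): forbidden (parity, ΔS).
(a)–(d): forbidden (parity, ΔL).
(b)–(c): forbidden (ΔS, ΔJ).
(b)–(d): allowed.
(c)–(d): forbidden (parity, ΔS, ΔL).
Allowed pairs: 2 of 6.

2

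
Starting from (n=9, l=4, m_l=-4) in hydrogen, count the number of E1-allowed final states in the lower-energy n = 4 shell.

1

E1 requires Δl = ±1, so l_f ∈ {3, 5}; with 0 ≤ l_f ≤ n_f−1 = 3, the allowed l_f values are {3}.
For l_f = 3: m_f ∈ {m_i−1, m_i, m_i+1} ∩ [−3, 3] = {-3} → 1 state.
Total: 1.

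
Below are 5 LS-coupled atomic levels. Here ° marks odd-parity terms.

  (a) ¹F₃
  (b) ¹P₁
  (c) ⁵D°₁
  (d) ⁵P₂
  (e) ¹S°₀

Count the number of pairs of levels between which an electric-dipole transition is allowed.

(a)–(b): forbidden (parity, ΔL, ΔJ).
(a)–(c): forbidden (ΔS, ΔJ).
(a)–(d): forbidden (parity, ΔS, ΔL).
(a)–(e): forbidden (ΔL, ΔJ).
(b)–(c): forbidden (ΔS).
(b)–(d): forbidden (parity, ΔS).
(b)–(e): allowed.
(c)–(d): allowed.
(c)–(e): forbidden (parity, ΔS, ΔL).
(d)–(e): forbidden (ΔS, ΔJ).
Allowed pairs: 2 of 10.

2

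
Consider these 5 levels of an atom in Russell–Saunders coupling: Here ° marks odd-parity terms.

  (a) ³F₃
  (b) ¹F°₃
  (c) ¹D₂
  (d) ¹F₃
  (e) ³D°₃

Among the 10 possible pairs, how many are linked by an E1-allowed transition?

3

(a)–(b): forbidden (ΔS).
(a)–(c): forbidden (parity, ΔS).
(a)–(d): forbidden (parity, ΔS).
(a)–(e): allowed.
(b)–(c): allowed.
(b)–(d): allowed.
(b)–(e): forbidden (parity, ΔS).
(c)–(d): forbidden (parity).
(c)–(e): forbidden (ΔS).
(d)–(e): forbidden (ΔS).
Allowed pairs: 3 of 10.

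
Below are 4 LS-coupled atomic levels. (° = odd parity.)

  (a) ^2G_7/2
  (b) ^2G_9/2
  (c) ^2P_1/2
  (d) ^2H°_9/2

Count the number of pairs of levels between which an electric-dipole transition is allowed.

(a)–(b): forbidden (parity).
(a)–(c): forbidden (parity, ΔL, ΔJ).
(a)–(d): allowed.
(b)–(c): forbidden (parity, ΔL, ΔJ).
(b)–(d): allowed.
(c)–(d): forbidden (ΔL, ΔJ).
Allowed pairs: 2 of 6.

2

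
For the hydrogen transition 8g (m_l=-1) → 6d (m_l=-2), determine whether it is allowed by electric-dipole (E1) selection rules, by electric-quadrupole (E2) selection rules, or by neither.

E2

Δl = 2 − 4 = -2; l_i + l_f = 6.
Δm_l = -1.
E1 (Δl = ±1, |Δm_l| ≤ 1): not satisfied.
E2 (Δl = 0,±2, l_i+l_f ≥ 2, |Δm_l| ≤ 2): satisfied.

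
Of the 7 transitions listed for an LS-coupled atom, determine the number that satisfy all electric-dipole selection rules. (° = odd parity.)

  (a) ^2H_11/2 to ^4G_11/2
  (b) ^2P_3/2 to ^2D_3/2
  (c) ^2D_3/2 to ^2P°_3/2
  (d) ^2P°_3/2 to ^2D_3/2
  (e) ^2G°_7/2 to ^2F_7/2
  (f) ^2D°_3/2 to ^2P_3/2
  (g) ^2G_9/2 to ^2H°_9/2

(a) forbidden (parity, ΔS fail)
(b) forbidden (parity fails)
(c) allowed
(d) allowed
(e) allowed
(f) allowed
(g) allowed
Total allowed: 5 of 7.

5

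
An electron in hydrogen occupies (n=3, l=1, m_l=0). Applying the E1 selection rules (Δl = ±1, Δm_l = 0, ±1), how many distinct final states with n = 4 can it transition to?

E1 requires Δl = ±1, so l_f ∈ {0, 2}; with 0 ≤ l_f ≤ n_f−1 = 3, the allowed l_f values are {0, 2}.
For l_f = 0: m_f ∈ {m_i−1, m_i, m_i+1} ∩ [−0, 0] = {0} → 1 state.
For l_f = 2: m_f ∈ {m_i−1, m_i, m_i+1} ∩ [−2, 2] = {-1, 0, 1} → 3 states.
Total: 4.

4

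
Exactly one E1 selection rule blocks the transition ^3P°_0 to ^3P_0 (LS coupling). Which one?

Initial level: S=1, L=1, J=0, parity odd. Final level: S=1, L=1, J=0, parity even.
Parity must change: odd → even — satisfied.
ΔS = 0: S: 1 → 1 — satisfied.
ΔL = 0, ±1 (not L=0↔0): L: 1 → 1, ΔL = +0 — satisfied.
ΔJ = 0, ±1 (not J=0↔0): J: 0 → 0, ΔJ = +0 — violated.

the J=0 ↔ J=0 exclusion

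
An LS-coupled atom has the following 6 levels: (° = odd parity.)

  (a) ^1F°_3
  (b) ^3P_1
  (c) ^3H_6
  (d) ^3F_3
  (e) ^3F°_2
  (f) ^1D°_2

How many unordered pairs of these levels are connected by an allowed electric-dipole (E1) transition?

(a)–(b): forbidden (ΔS, ΔL, ΔJ).
(a)–(c): forbidden (ΔS, ΔL, ΔJ).
(a)–(d): forbidden (ΔS).
(a)–(e): forbidden (parity, ΔS).
(a)–(f): forbidden (parity).
(b)–(c): forbidden (parity, ΔL, ΔJ).
(b)–(d): forbidden (parity, ΔL, ΔJ).
(b)–(e): forbidden (ΔL).
(b)–(f): forbidden (ΔS).
(c)–(d): forbidden (parity, ΔL, ΔJ).
(c)–(e): forbidden (ΔL, ΔJ).
(c)–(f): forbidden (ΔS, ΔL, ΔJ).
(d)–(e): allowed.
(d)–(f): forbidden (ΔS).
(e)–(f): forbidden (parity, ΔS).
Allowed pairs: 1 of 15.

1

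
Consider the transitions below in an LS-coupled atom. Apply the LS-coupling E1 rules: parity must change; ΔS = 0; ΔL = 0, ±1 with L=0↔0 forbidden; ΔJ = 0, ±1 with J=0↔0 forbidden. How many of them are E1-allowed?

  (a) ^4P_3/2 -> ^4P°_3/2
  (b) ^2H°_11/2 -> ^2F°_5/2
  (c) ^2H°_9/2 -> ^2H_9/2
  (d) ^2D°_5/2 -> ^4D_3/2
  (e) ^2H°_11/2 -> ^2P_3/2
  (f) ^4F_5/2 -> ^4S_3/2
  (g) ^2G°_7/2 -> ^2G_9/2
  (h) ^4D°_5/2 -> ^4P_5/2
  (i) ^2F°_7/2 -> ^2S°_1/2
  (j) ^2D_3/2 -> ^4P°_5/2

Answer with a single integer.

(a) allowed
(b) forbidden (parity, ΔL, ΔJ fail)
(c) allowed
(d) forbidden (ΔS fails)
(e) forbidden (ΔL, ΔJ fail)
(f) forbidden (parity, ΔL fail)
(g) allowed
(h) allowed
(i) forbidden (parity, ΔL, ΔJ fail)
(j) forbidden (ΔS fails)
Total allowed: 4 of 10.

4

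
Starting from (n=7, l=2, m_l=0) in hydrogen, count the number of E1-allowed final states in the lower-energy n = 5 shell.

E1 requires Δl = ±1, so l_f ∈ {1, 3}; with 0 ≤ l_f ≤ n_f−1 = 4, the allowed l_f values are {1, 3}.
For l_f = 1: m_f ∈ {m_i−1, m_i, m_i+1} ∩ [−1, 1] = {-1, 0, 1} → 3 states.
For l_f = 3: m_f ∈ {m_i−1, m_i, m_i+1} ∩ [−3, 3] = {-1, 0, 1} → 3 states.
Total: 6.

6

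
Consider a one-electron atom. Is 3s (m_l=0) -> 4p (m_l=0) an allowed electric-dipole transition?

allowed

Δl = 1 − 0 = +1; the E1 rule Δl = ±1 is ok.
Δm_l = 0 − (0) = +0. E1 requires Δm_l = 0, ±1: ok.
All E1 selection rules are satisfied.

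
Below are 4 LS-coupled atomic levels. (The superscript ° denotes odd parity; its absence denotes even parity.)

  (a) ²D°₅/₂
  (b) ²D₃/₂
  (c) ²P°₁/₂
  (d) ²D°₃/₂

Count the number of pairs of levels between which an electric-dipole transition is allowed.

3

(a)–(b): allowed.
(a)–(c): forbidden (parity, ΔJ).
(a)–(d): forbidden (parity).
(b)–(c): allowed.
(b)–(d): allowed.
(c)–(d): forbidden (parity).
Allowed pairs: 3 of 6.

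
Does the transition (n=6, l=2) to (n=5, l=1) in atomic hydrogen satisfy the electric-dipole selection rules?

l: 2 → 1 (Δl = -1). Δl = ±1 passes.
All E1 selection rules are satisfied.

allowed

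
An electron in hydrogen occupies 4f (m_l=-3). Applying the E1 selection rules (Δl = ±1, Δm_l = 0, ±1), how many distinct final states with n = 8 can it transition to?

4

E1 requires Δl = ±1, so l_f ∈ {2, 4}; with 0 ≤ l_f ≤ n_f−1 = 7, the allowed l_f values are {2, 4}.
For l_f = 2: m_f ∈ {m_i−1, m_i, m_i+1} ∩ [−2, 2] = {-2} → 1 state.
For l_f = 4: m_f ∈ {m_i−1, m_i, m_i+1} ∩ [−4, 4] = {-4, -3, -2} → 3 states.
Total: 4.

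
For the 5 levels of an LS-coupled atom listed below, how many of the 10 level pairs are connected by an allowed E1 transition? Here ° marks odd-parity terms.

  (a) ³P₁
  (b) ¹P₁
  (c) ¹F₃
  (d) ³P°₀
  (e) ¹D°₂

(a)–(b): forbidden (parity, ΔS).
(a)–(c): forbidden (parity, ΔS, ΔL, ΔJ).
(a)–(d): allowed.
(a)–(e): forbidden (ΔS).
(b)–(c): forbidden (parity, ΔL, ΔJ).
(b)–(d): forbidden (ΔS).
(b)–(e): allowed.
(c)–(d): forbidden (ΔS, ΔL, ΔJ).
(c)–(e): allowed.
(d)–(e): forbidden (parity, ΔS, ΔJ).
Allowed pairs: 3 of 10.

3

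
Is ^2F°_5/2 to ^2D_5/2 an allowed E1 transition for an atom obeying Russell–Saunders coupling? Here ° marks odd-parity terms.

allowed

Initial level: S=1/2, L=3, J=5/2, parity odd. Final level: S=1/2, L=2, J=5/2, parity even.
ΔL = 0, ±1 (not L=0↔0): L: 3 → 2, ΔL = -1 — ok.
ΔS = 0: S: 1/2 → 1/2 — ok.
Parity must change: odd → even — ok.
ΔJ = 0, ±1 (not J=0↔0): J: 5/2 → 5/2, ΔJ = +0 — ok.
All four E1 rules are satisfied.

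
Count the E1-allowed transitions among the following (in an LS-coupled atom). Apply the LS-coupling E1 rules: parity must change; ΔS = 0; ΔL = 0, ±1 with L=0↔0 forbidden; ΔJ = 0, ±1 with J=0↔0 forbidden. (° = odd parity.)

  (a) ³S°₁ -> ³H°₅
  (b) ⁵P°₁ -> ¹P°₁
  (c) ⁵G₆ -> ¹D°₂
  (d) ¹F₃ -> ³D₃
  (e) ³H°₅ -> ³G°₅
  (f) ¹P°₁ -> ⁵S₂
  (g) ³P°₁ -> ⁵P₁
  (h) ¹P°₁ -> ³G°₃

0

(a) forbidden (parity, ΔL, ΔJ fail)
(b) forbidden (parity, ΔS fail)
(c) forbidden (ΔS, ΔL, ΔJ fail)
(d) forbidden (parity, ΔS fail)
(e) forbidden (parity fails)
(f) forbidden (ΔS fails)
(g) forbidden (ΔS fails)
(h) forbidden (parity, ΔS, ΔL, ΔJ fail)
Total allowed: 0 of 8.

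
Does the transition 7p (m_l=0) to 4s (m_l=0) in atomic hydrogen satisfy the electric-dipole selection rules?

Initial l = 1, final l = 0, so Δl = -1. E1 requires Δl = ±1: satisfied.
m_l: 0 → 0 (Δm_l = +0). |Δm_l| ≤ 1 satisfied.
All E1 selection rules are satisfied.

allowed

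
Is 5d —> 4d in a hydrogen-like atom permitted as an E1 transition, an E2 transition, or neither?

E2

Δl = 2 − 2 = +0; l_i + l_f = 4.
E1 (Δl = ±1): not satisfied.
E2 (Δl = 0,±2, l_i+l_f ≥ 2): satisfied.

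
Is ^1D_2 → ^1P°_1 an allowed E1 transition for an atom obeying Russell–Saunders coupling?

allowed

Initial level: S=0, L=2, J=2, parity even. Final level: S=0, L=1, J=1, parity odd.
Parity must change: even → odd — ✓.
ΔS = 0: S: 0 → 0 — ✓.
ΔL = 0, ±1 (not L=0↔0): L: 2 → 1, ΔL = -1 — ✓.
ΔJ = 0, ±1 (not J=0↔0): J: 2 → 1, ΔJ = -1 — ✓.
All four E1 rules are satisfied.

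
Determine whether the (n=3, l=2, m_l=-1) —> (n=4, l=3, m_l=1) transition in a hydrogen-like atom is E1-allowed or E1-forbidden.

Δl = 3 − 2 = +1; the E1 rule Δl = ±1 is satisfied.
Δm_l = 1 − (-1) = +2. E1 requires Δm_l = 0, ±1: violated.
The transition is electric-dipole forbidden.

forbidden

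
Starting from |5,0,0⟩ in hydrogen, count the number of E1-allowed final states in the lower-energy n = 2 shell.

3

E1 requires Δl = ±1, so l_f ∈ {-1, 1}; with 0 ≤ l_f ≤ n_f−1 = 1, the allowed l_f values are {1}.
For l_f = 1: m_f ∈ {m_i−1, m_i, m_i+1} ∩ [−1, 1] = {-1, 0, 1} → 3 states.
Total: 3.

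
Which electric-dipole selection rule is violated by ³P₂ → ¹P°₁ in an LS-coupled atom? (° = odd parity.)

Reading off the term symbols: S 1→0, L 1→1, J 2→1, parity even→odd.
Parity must change: even → odd — satisfied.
ΔS = 0: S: 1 → 0 — violated.
ΔL = 0, ±1 (not L=0↔0): L: 1 → 1, ΔL = +0 — satisfied.
ΔJ = 0, ±1 (not J=0↔0): J: 2 → 1, ΔJ = -1 — satisfied.

the ΔS = 0 rule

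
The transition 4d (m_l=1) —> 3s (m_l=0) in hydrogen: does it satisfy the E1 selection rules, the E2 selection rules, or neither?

E2

Δl = 0 − 2 = -2; l_i + l_f = 2.
Δm_l = -1.
E1 (Δl = ±1, |Δm_l| ≤ 1): not satisfied.
E2 (Δl = 0,±2, l_i+l_f ≥ 2, |Δm_l| ≤ 2): satisfied.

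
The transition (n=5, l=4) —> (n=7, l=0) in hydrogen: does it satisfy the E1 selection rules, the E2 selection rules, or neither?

Δl = 0 − 4 = -4; l_i + l_f = 4.
E1 (Δl = ±1): not satisfied.
E2 (Δl = 0,±2, l_i+l_f ≥ 2): not satisfied.

neither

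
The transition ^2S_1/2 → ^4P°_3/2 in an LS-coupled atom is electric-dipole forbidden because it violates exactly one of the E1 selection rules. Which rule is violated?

the ΔS = 0 rule

Reading off the term symbols: S 1/2→3/2, L 0→1, J 1/2→3/2, parity even→odd.
Parity must change: even → odd — ✓.
ΔS = 0: S: 1/2 → 3/2 — ✗.
ΔL = 0, ±1 (not L=0↔0): L: 0 → 1, ΔL = +1 — ✓.
ΔJ = 0, ±1 (not J=0↔0): J: 1/2 → 3/2, ΔJ = +1 — ✓.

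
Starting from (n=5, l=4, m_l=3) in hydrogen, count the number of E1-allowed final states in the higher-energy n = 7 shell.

E1 requires Δl = ±1, so l_f ∈ {3, 5}; with 0 ≤ l_f ≤ n_f−1 = 6, the allowed l_f values are {3, 5}.
For l_f = 3: m_f ∈ {m_i−1, m_i, m_i+1} ∩ [−3, 3] = {2, 3} → 2 states.
For l_f = 5: m_f ∈ {m_i−1, m_i, m_i+1} ∩ [−5, 5] = {2, 3, 4} → 3 states.
Total: 5.

5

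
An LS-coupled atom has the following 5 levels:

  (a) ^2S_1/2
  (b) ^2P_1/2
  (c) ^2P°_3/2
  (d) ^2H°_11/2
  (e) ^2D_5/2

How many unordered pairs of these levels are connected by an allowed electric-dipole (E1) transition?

3

(a)–(b): forbidden (parity).
(a)–(c): allowed.
(a)–(d): forbidden (ΔL, ΔJ).
(a)–(e): forbidden (parity, ΔL, ΔJ).
(b)–(c): allowed.
(b)–(d): forbidden (ΔL, ΔJ).
(b)–(e): forbidden (parity, ΔJ).
(c)–(d): forbidden (parity, ΔL, ΔJ).
(c)–(e): allowed.
(d)–(e): forbidden (ΔL, ΔJ).
Allowed pairs: 3 of 10.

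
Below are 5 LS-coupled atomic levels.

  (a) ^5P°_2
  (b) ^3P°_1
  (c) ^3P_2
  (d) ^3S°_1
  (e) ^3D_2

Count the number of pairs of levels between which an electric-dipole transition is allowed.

3

(a)–(b): forbidden (parity, ΔS).
(a)–(c): forbidden (ΔS).
(a)–(d): forbidden (parity, ΔS).
(a)–(e): forbidden (ΔS).
(b)–(c): allowed.
(b)–(d): forbidden (parity).
(b)–(e): allowed.
(c)–(d): allowed.
(c)–(e): forbidden (parity).
(d)–(e): forbidden (ΔL).
Allowed pairs: 3 of 10.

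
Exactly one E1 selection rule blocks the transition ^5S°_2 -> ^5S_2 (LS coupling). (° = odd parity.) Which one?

Initial level: S=2, L=0, J=2, parity odd. Final level: S=2, L=0, J=2, parity even.
ΔS = 0: S: 2 → 2 — satisfied.
Parity must change: odd → even — satisfied.
ΔJ = 0, ±1 (not J=0↔0): J: 2 → 2, ΔJ = +0 — satisfied.
ΔL = 0, ±1 (not L=0↔0): L: 0 → 0, ΔL = +0 — violated.

the L=0 ↔ L=0 exclusion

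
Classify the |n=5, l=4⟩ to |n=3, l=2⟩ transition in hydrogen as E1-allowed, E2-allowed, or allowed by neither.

Δl = 2 − 4 = -2; l_i + l_f = 6.
E1 (Δl = ±1): not satisfied.
E2 (Δl = 0,±2, l_i+l_f ≥ 2): satisfied.

E2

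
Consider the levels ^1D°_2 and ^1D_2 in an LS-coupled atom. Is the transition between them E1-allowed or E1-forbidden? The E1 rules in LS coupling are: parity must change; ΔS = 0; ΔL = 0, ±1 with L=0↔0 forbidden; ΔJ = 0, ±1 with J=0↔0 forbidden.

Reading off the term symbols: S 0→0, L 2→2, J 2→2, parity odd→even.
Parity must change: odd → even — ok.
ΔS = 0: S: 0 → 0 — ok.
ΔL = 0, ±1 (not L=0↔0): L: 2 → 2, ΔL = +0 — ok.
ΔJ = 0, ±1 (not J=0↔0): J: 2 → 2, ΔJ = +0 — ok.
All four E1 rules are satisfied.

allowed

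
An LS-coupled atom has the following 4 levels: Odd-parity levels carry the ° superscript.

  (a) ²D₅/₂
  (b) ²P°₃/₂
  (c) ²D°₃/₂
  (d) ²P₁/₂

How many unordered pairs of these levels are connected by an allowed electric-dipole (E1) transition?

4

(a)–(b): allowed.
(a)–(c): allowed.
(a)–(d): forbidden (parity, ΔJ).
(b)–(c): forbidden (parity).
(b)–(d): allowed.
(c)–(d): allowed.
Allowed pairs: 4 of 6.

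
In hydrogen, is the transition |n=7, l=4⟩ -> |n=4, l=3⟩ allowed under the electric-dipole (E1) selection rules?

allowed

l: 4 → 3 (Δl = -1). Δl = ±1 ok.
All E1 selection rules are satisfied.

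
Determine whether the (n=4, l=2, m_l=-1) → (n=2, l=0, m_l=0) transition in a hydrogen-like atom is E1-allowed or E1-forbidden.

Initial l = 2, final l = 0, so Δl = -2. E1 requires Δl = ±1: fails.
Δm_l = 0 − (-1) = +1. E1 requires Δm_l = 0, ±1: passes.
The transition is electric-dipole forbidden.

forbidden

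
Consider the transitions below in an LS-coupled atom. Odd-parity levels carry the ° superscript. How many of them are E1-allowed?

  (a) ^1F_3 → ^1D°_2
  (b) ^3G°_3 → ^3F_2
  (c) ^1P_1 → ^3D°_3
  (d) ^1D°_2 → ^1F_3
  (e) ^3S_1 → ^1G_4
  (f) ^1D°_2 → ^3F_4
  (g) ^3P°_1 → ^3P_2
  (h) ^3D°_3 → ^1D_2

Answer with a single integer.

(a) allowed
(b) allowed
(c) forbidden (ΔS, ΔJ fail)
(d) allowed
(e) forbidden (parity, ΔS, ΔL, ΔJ fail)
(f) forbidden (ΔS, ΔJ fail)
(g) allowed
(h) forbidden (ΔS fails)
Total allowed: 4 of 8.

4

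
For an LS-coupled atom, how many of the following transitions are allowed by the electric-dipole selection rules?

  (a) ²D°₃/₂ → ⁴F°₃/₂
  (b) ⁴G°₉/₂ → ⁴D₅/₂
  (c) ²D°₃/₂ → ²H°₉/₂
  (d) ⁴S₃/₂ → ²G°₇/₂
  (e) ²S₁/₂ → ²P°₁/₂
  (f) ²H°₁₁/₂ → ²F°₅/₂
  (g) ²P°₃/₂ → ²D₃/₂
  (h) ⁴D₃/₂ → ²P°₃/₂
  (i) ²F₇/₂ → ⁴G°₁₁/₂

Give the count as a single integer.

(a) forbidden (parity, ΔS fail)
(b) forbidden (ΔL, ΔJ fail)
(c) forbidden (parity, ΔL, ΔJ fail)
(d) forbidden (ΔS, ΔL, ΔJ fail)
(e) allowed
(f) forbidden (parity, ΔL, ΔJ fail)
(g) allowed
(h) forbidden (ΔS fails)
(i) forbidden (ΔS, ΔJ fail)
Total allowed: 2 of 9.

2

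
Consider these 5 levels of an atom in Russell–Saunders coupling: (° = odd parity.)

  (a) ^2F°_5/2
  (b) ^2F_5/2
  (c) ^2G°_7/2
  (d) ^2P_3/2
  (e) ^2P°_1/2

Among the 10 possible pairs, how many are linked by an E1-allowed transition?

3

(a)–(b): allowed.
(a)–(c): forbidden (parity).
(a)–(d): forbidden (ΔL).
(a)–(e): forbidden (parity, ΔL, ΔJ).
(b)–(c): allowed.
(b)–(d): forbidden (parity, ΔL).
(b)–(e): forbidden (ΔL, ΔJ).
(c)–(d): forbidden (ΔL, ΔJ).
(c)–(e): forbidden (parity, ΔL, ΔJ).
(d)–(e): allowed.
Allowed pairs: 3 of 10.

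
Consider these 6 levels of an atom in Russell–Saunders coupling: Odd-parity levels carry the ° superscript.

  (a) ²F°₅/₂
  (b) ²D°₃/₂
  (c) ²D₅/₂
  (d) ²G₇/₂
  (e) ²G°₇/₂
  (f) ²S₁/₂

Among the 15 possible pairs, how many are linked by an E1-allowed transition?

(a)–(b): forbidden (parity).
(a)–(c): allowed.
(a)–(d): allowed.
(a)–(e): forbidden (parity).
(a)–(f): forbidden (ΔL, ΔJ).
(b)–(c): allowed.
(b)–(d): forbidden (ΔL, ΔJ).
(b)–(e): forbidden (parity, ΔL, ΔJ).
(b)–(f): forbidden (ΔL).
(c)–(d): forbidden (parity, ΔL).
(c)–(e): forbidden (ΔL).
(c)–(f): forbidden (parity, ΔL, ΔJ).
(d)–(e): allowed.
(d)–(f): forbidden (parity, ΔL, ΔJ).
(e)–(f): forbidden (ΔL, ΔJ).
Allowed pairs: 4 of 15.

4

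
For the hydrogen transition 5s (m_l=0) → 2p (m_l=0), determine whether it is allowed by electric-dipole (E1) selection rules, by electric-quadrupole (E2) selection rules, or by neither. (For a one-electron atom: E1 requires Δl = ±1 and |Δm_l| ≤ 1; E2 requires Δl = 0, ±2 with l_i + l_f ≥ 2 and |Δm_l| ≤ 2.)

Δl = 1 − 0 = +1; l_i + l_f = 1.
Δm_l = +0.
E1 (Δl = ±1, |Δm_l| ≤ 1): satisfied.
E2 (Δl = 0,±2, l_i+l_f ≥ 2, |Δm_l| ≤ 2): not satisfied.

E1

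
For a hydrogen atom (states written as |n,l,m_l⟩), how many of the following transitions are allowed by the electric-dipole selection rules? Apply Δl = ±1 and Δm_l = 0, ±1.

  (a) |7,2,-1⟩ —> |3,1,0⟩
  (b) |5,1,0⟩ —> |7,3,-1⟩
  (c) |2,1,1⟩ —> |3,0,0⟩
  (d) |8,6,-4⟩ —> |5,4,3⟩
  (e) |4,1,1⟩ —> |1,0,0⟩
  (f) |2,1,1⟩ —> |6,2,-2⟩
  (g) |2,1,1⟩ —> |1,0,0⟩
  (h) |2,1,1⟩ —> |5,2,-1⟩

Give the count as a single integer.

(a) allowed
(b) forbidden — Δl = +2 (E1 requires Δl = ±1)
(c) allowed
(d) forbidden — Δl = -2 (E1 requires Δl = ±1); Δm_l = +7 (E1 requires Δm_l = 0, ±1)
(e) allowed
(f) forbidden — Δm_l = -3 (E1 requires Δm_l = 0, ±1)
(g) allowed
(h) forbidden — Δm_l = -2 (E1 requires Δm_l = 0, ±1)
Total allowed: 4 of 8.

4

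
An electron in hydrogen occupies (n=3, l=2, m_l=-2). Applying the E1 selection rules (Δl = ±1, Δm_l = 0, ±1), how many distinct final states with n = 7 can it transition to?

E1 requires Δl = ±1, so l_f ∈ {1, 3}; with 0 ≤ l_f ≤ n_f−1 = 6, the allowed l_f values are {1, 3}.
For l_f = 1: m_f ∈ {m_i−1, m_i, m_i+1} ∩ [−1, 1] = {-1} → 1 state.
For l_f = 3: m_f ∈ {m_i−1, m_i, m_i+1} ∩ [−3, 3] = {-3, -2, -1} → 3 states.
Total: 4.

4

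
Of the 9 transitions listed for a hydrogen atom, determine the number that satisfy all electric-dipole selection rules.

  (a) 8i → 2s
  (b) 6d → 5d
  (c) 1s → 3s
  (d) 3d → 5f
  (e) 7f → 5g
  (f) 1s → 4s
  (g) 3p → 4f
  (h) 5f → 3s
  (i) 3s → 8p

(a) forbidden — Δl = -6 (E1 requires Δl = ±1)
(b) forbidden — Δl = +0 (E1 requires Δl = ±1)
(c) forbidden — Δl = +0 (E1 requires Δl = ±1)
(d) allowed
(e) allowed
(f) forbidden — Δl = +0 (E1 requires Δl = ±1)
(g) forbidden — Δl = +2 (E1 requires Δl = ±1)
(h) forbidden — Δl = -3 (E1 requires Δl = ±1)
(i) allowed
Total allowed: 3 of 9.

3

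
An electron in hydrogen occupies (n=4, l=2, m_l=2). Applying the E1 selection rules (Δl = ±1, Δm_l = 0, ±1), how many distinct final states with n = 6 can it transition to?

4

E1 requires Δl = ±1, so l_f ∈ {1, 3}; with 0 ≤ l_f ≤ n_f−1 = 5, the allowed l_f values are {1, 3}.
For l_f = 1: m_f ∈ {m_i−1, m_i, m_i+1} ∩ [−1, 1] = {1} → 1 state.
For l_f = 3: m_f ∈ {m_i−1, m_i, m_i+1} ∩ [−3, 3] = {1, 2, 3} → 3 states.
Total: 4.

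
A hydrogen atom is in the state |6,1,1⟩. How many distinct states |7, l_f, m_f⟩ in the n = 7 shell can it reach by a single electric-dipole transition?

4

E1 requires Δl = ±1, so l_f ∈ {0, 2}; with 0 ≤ l_f ≤ n_f−1 = 6, the allowed l_f values are {0, 2}.
For l_f = 0: m_f ∈ {m_i−1, m_i, m_i+1} ∩ [−0, 0] = {0} → 1 state.
For l_f = 2: m_f ∈ {m_i−1, m_i, m_i+1} ∩ [−2, 2] = {0, 1, 2} → 3 states.
Total: 4.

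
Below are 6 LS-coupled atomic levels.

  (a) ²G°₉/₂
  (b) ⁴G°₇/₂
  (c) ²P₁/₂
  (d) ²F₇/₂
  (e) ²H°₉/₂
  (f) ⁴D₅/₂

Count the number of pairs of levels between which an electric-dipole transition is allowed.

1

(a)–(b): forbidden (parity, ΔS).
(a)–(c): forbidden (ΔL, ΔJ).
(a)–(d): allowed.
(a)–(e): forbidden (parity).
(a)–(f): forbidden (ΔS, ΔL, ΔJ).
(b)–(c): forbidden (ΔS, ΔL, ΔJ).
(b)–(d): forbidden (ΔS).
(b)–(e): forbidden (parity, ΔS).
(b)–(f): forbidden (ΔL).
(c)–(d): forbidden (parity, ΔL, ΔJ).
(c)–(e): forbidden (ΔL, ΔJ).
(c)–(f): forbidden (parity, ΔS, ΔJ).
(d)–(e): forbidden (ΔL).
(d)–(f): forbidden (parity, ΔS).
(e)–(f): forbidden (ΔS, ΔL, ΔJ).
Allowed pairs: 1 of 15.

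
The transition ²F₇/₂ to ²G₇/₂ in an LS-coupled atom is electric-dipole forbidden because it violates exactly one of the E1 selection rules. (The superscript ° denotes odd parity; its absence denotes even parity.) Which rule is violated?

Initial level: S=1/2, L=3, J=7/2, parity even. Final level: S=1/2, L=4, J=7/2, parity even.
Parity must change: even → even — fails.
ΔS = 0: S: 1/2 → 1/2 — passes.
ΔL = 0, ±1 (not L=0↔0): L: 3 → 4, ΔL = +1 — passes.
ΔJ = 0, ±1 (not J=0↔0): J: 7/2 → 7/2, ΔJ = +0 — passes.

parity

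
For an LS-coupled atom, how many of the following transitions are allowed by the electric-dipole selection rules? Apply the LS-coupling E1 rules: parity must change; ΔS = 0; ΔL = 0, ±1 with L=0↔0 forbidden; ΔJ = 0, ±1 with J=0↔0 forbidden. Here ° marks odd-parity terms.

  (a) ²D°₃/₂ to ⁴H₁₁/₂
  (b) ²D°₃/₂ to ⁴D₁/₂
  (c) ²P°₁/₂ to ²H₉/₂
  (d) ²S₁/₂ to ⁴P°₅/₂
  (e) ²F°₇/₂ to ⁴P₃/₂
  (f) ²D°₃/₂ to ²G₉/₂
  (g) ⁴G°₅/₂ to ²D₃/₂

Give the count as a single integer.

(a) forbidden (ΔS, ΔL, ΔJ fail)
(b) forbidden (ΔS fails)
(c) forbidden (ΔL, ΔJ fail)
(d) forbidden (ΔS, ΔJ fail)
(e) forbidden (ΔS, ΔL, ΔJ fail)
(f) forbidden (ΔL, ΔJ fail)
(g) forbidden (ΔS, ΔL fail)
Total allowed: 0 of 7.

0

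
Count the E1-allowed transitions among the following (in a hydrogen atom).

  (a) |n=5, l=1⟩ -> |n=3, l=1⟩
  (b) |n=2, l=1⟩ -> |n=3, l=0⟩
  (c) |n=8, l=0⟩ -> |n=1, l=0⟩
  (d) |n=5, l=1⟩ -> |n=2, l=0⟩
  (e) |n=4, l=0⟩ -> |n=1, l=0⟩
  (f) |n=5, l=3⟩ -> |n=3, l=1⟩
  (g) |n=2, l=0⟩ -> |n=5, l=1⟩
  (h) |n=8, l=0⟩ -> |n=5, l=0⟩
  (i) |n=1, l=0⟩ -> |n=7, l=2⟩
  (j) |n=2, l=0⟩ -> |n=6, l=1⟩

4

(a) forbidden — Δl = +0 (E1 requires Δl = ±1)
(b) allowed
(c) forbidden — Δl = +0 (E1 requires Δl = ±1)
(d) allowed
(e) forbidden — Δl = +0 (E1 requires Δl = ±1)
(f) forbidden — Δl = -2 (E1 requires Δl = ±1)
(g) allowed
(h) forbidden — Δl = +0 (E1 requires Δl = ±1)
(i) forbidden — Δl = +2 (E1 requires Δl = ±1)
(j) allowed
Total allowed: 4 of 10.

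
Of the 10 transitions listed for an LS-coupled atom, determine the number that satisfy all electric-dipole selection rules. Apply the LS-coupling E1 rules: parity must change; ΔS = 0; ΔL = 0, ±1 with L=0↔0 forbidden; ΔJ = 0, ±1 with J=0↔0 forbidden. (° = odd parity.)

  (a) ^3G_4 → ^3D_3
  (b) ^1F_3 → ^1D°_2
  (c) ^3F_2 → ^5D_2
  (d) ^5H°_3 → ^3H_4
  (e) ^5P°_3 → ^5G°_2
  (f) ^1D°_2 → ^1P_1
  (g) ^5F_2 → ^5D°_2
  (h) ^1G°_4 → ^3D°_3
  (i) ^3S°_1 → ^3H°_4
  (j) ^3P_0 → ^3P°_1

(a) forbidden (parity, ΔL fail)
(b) allowed
(c) forbidden (parity, ΔS fail)
(d) forbidden (ΔS fails)
(e) forbidden (parity, ΔL fail)
(f) allowed
(g) allowed
(h) forbidden (parity, ΔS, ΔL fail)
(i) forbidden (parity, ΔL, ΔJ fail)
(j) allowed
Total allowed: 4 of 10.

4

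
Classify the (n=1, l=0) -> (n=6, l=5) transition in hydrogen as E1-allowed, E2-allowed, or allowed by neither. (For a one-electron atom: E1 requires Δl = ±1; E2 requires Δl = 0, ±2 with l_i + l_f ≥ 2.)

neither

Δl = 5 − 0 = +5; l_i + l_f = 5.
E1 (Δl = ±1): not satisfied.
E2 (Δl = 0,±2, l_i+l_f ≥ 2): not satisfied.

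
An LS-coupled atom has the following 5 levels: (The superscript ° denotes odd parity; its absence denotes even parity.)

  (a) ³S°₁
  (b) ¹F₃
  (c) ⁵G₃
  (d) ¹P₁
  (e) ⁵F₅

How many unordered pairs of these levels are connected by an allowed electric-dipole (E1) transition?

(a)–(b): forbidden (ΔS, ΔL, ΔJ).
(a)–(c): forbidden (ΔS, ΔL, ΔJ).
(a)–(d): forbidden (ΔS).
(a)–(e): forbidden (ΔS, ΔL, ΔJ).
(b)–(c): forbidden (parity, ΔS).
(b)–(d): forbidden (parity, ΔL, ΔJ).
(b)–(e): forbidden (parity, ΔS, ΔJ).
(c)–(d): forbidden (parity, ΔS, ΔL, ΔJ).
(c)–(e): forbidden (parity, ΔJ).
(d)–(e): forbidden (parity, ΔS, ΔL, ΔJ).
Allowed pairs: 0 of 10.

0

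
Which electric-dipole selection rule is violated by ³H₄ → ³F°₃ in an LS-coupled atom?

Initial level: S=1, L=5, J=4, parity even. Final level: S=1, L=3, J=3, parity odd.
Parity must change: even → odd — satisfied.
ΔS = 0: S: 1 → 1 — satisfied.
ΔL = 0, ±1 (not L=0↔0): L: 5 → 3, ΔL = -2 — violated.
ΔJ = 0, ±1 (not J=0↔0): J: 4 → 3, ΔJ = -1 — satisfied.

the ΔL = 0, ±1 rule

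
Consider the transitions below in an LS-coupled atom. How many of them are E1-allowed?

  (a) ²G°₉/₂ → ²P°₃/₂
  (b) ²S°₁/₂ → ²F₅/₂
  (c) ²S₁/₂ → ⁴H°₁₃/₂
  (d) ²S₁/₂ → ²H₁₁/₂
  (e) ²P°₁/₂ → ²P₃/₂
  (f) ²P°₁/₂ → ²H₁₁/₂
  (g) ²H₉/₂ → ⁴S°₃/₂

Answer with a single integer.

1

(a) forbidden (parity, ΔL, ΔJ fail)
(b) forbidden (ΔL, ΔJ fail)
(c) forbidden (ΔS, ΔL, ΔJ fail)
(d) forbidden (parity, ΔL, ΔJ fail)
(e) allowed
(f) forbidden (ΔL, ΔJ fail)
(g) forbidden (ΔS, ΔL, ΔJ fail)
Total allowed: 1 of 7.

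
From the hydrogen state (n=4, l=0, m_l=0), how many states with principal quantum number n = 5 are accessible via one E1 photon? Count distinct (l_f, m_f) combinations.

E1 requires Δl = ±1, so l_f ∈ {-1, 1}; with 0 ≤ l_f ≤ n_f−1 = 4, the allowed l_f values are {1}.
For l_f = 1: m_f ∈ {m_i−1, m_i, m_i+1} ∩ [−1, 1] = {-1, 0, 1} → 3 states.
Total: 3.

3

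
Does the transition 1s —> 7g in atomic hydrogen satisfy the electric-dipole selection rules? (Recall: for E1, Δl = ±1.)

Initial l = 0, final l = 4, so Δl = +4. E1 requires Δl = ±1: fails.
The transition is electric-dipole forbidden.

forbidden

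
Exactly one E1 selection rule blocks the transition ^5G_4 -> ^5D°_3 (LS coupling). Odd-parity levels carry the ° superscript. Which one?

the ΔL = 0, ±1 rule

Initial level: S=2, L=4, J=4, parity even. Final level: S=2, L=2, J=3, parity odd.
Parity must change: even → odd — passes.
ΔS = 0: S: 2 → 2 — passes.
ΔL = 0, ±1 (not L=0↔0): L: 4 → 2, ΔL = -2 — fails.
ΔJ = 0, ±1 (not J=0↔0): J: 4 → 3, ΔJ = -1 — passes.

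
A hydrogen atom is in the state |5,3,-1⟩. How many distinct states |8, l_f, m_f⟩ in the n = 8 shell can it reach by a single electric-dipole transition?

E1 requires Δl = ±1, so l_f ∈ {2, 4}; with 0 ≤ l_f ≤ n_f−1 = 7, the allowed l_f values are {2, 4}.
For l_f = 2: m_f ∈ {m_i−1, m_i, m_i+1} ∩ [−2, 2] = {-2, -1, 0} → 3 states.
For l_f = 4: m_f ∈ {m_i−1, m_i, m_i+1} ∩ [−4, 4] = {-2, -1, 0} → 3 states.
Total: 6.

6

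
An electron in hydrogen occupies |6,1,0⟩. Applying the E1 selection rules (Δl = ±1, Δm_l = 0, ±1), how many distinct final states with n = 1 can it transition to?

1

E1 requires Δl = ±1, so l_f ∈ {0, 2}; with 0 ≤ l_f ≤ n_f−1 = 0, the allowed l_f values are {0}.
For l_f = 0: m_f ∈ {m_i−1, m_i, m_i+1} ∩ [−0, 0] = {0} → 1 state.
Total: 1.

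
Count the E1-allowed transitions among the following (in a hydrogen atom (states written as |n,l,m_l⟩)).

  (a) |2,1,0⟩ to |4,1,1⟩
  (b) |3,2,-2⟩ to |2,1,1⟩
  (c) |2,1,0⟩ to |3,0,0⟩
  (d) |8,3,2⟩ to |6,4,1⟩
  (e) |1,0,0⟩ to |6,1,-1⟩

(a) forbidden — Δl = +0 (E1 requires Δl = ±1)
(b) forbidden — Δm_l = +3 (E1 requires Δm_l = 0, ±1)
(c) allowed
(d) allowed
(e) allowed
Total allowed: 3 of 5.

3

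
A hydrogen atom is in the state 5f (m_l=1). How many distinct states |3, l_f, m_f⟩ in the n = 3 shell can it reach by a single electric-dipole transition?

E1 requires Δl = ±1, so l_f ∈ {2, 4}; with 0 ≤ l_f ≤ n_f−1 = 2, the allowed l_f values are {2}.
For l_f = 2: m_f ∈ {m_i−1, m_i, m_i+1} ∩ [−2, 2] = {0, 1, 2} → 3 states.
Total: 3.

3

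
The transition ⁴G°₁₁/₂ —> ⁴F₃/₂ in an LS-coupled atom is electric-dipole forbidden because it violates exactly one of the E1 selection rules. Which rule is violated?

the ΔJ = 0, ±1 rule

ΔS = 0: S: 3/2 → 3/2 — satisfied.
Parity must change: odd → even — satisfied.
ΔL = 0, ±1 (not L=0↔0): L: 4 → 3, ΔL = -1 — satisfied.
ΔJ = 0, ±1 (not J=0↔0): J: 11/2 → 3/2, ΔJ = -4 — violated.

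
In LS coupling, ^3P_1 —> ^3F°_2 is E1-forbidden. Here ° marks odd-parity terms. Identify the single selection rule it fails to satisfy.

the ΔL = 0, ±1 rule

Parity must change: even → odd — ✓.
ΔS = 0: S: 1 → 1 — ✓.
ΔL = 0, ±1 (not L=0↔0): L: 1 → 3, ΔL = +2 — ✗.
ΔJ = 0, ±1 (not J=0↔0): J: 1 → 2, ΔJ = +1 — ✓.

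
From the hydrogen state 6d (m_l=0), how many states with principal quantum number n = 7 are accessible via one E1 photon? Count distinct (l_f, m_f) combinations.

E1 requires Δl = ±1, so l_f ∈ {1, 3}; with 0 ≤ l_f ≤ n_f−1 = 6, the allowed l_f values are {1, 3}.
For l_f = 1: m_f ∈ {m_i−1, m_i, m_i+1} ∩ [−1, 1] = {-1, 0, 1} → 3 states.
For l_f = 3: m_f ∈ {m_i−1, m_i, m_i+1} ∩ [−3, 3] = {-1, 0, 1} → 3 states.
Total: 6.

6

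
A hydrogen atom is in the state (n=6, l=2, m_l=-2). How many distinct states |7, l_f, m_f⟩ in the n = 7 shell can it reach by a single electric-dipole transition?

4

E1 requires Δl = ±1, so l_f ∈ {1, 3}; with 0 ≤ l_f ≤ n_f−1 = 6, the allowed l_f values are {1, 3}.
For l_f = 1: m_f ∈ {m_i−1, m_i, m_i+1} ∩ [−1, 1] = {-1} → 1 state.
For l_f = 3: m_f ∈ {m_i−1, m_i, m_i+1} ∩ [−3, 3] = {-3, -2, -1} → 3 states.
Total: 4.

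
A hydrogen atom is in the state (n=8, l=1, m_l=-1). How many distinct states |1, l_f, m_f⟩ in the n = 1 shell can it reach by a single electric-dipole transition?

E1 requires Δl = ±1, so l_f ∈ {0, 2}; with 0 ≤ l_f ≤ n_f−1 = 0, the allowed l_f values are {0}.
For l_f = 0: m_f ∈ {m_i−1, m_i, m_i+1} ∩ [−0, 0] = {0} → 1 state.
Total: 1.

1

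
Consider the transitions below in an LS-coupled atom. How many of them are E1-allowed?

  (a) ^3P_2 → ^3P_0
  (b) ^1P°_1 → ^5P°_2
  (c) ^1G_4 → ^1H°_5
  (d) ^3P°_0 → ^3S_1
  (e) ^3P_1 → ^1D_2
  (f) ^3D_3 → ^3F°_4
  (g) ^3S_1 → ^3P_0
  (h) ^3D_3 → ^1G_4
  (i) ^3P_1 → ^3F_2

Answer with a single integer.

(a) forbidden (parity, ΔJ fail)
(b) forbidden (parity, ΔS fail)
(c) allowed
(d) allowed
(e) forbidden (parity, ΔS fail)
(f) allowed
(g) forbidden (parity fails)
(h) forbidden (parity, ΔS, ΔL fail)
(i) forbidden (parity, ΔL fail)
Total allowed: 3 of 9.

3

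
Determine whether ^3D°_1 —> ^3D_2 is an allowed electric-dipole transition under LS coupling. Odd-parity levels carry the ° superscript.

allowed

ΔS = 0: S: 1 → 1 — ok.
ΔL = 0, ±1 (not L=0↔0): L: 2 → 2, ΔL = +0 — ok.
Parity must change: odd → even — ok.
ΔJ = 0, ±1 (not J=0↔0): J: 1 → 2, ΔJ = +1 — ok.
All four E1 rules are satisfied.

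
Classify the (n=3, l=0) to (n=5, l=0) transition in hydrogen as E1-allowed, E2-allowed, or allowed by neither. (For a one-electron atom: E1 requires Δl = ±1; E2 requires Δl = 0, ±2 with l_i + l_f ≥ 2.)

Δl = 0 − 0 = +0; l_i + l_f = 0.
E1 (Δl = ±1): not satisfied.
E2 (Δl = 0,±2, l_i+l_f ≥ 2): not satisfied.

neither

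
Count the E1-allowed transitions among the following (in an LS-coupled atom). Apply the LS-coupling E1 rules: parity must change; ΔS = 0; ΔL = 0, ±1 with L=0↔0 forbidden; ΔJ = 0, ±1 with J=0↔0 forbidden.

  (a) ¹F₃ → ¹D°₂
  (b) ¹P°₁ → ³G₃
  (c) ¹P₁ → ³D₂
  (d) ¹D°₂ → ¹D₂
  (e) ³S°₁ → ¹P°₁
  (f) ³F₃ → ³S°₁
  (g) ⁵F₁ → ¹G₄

2

(a) allowed
(b) forbidden (ΔS, ΔL, ΔJ fail)
(c) forbidden (parity, ΔS fail)
(d) allowed
(e) forbidden (parity, ΔS fail)
(f) forbidden (ΔL, ΔJ fail)
(g) forbidden (parity, ΔS, ΔJ fail)
Total allowed: 2 of 7.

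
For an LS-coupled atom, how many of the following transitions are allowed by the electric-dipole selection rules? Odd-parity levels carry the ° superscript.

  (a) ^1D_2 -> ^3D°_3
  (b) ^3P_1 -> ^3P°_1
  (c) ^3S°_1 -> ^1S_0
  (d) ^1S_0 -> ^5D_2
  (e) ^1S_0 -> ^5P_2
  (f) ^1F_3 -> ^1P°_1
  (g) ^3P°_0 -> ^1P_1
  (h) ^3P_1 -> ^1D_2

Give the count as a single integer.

1

(a) forbidden (ΔS fails)
(b) allowed
(c) forbidden (ΔS, ΔL fail)
(d) forbidden (parity, ΔS, ΔL, ΔJ fail)
(e) forbidden (parity, ΔS, ΔJ fail)
(f) forbidden (ΔL, ΔJ fail)
(g) forbidden (ΔS fails)
(h) forbidden (parity, ΔS fail)
Total allowed: 1 of 8.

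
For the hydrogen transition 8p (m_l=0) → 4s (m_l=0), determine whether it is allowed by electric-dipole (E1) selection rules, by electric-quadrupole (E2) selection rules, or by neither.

E1

Δl = 0 − 1 = -1; l_i + l_f = 1.
Δm_l = +0.
E1 (Δl = ±1, |Δm_l| ≤ 1): satisfied.
E2 (Δl = 0,±2, l_i+l_f ≥ 2, |Δm_l| ≤ 2): not satisfied.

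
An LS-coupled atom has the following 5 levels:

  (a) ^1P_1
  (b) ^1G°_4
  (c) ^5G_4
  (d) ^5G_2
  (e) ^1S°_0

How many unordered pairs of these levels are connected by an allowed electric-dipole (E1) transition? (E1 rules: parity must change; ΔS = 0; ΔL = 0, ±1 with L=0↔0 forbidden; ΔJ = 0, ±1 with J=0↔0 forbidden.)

(a)–(b): forbidden (ΔL, ΔJ).
(a)–(c): forbidden (parity, ΔS, ΔL, ΔJ).
(a)–(d): forbidden (parity, ΔS, ΔL).
(a)–(e): allowed.
(b)–(c): forbidden (ΔS).
(b)–(d): forbidden (ΔS, ΔJ).
(b)–(e): forbidden (parity, ΔL, ΔJ).
(c)–(d): forbidden (parity, ΔJ).
(c)–(e): forbidden (ΔS, ΔL, ΔJ).
(d)–(e): forbidden (ΔS, ΔL, ΔJ).
Allowed pairs: 1 of 10.

1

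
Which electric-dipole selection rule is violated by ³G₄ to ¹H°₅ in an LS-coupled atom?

Parity must change: even → odd — passes.
ΔS = 0: S: 1 → 0 — fails.
ΔL = 0, ±1 (not L=0↔0): L: 4 → 5, ΔL = +1 — passes.
ΔJ = 0, ±1 (not J=0↔0): J: 4 → 5, ΔJ = +1 — passes.

the ΔS = 0 rule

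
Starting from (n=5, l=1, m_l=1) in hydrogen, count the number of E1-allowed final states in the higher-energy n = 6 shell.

4

E1 requires Δl = ±1, so l_f ∈ {0, 2}; with 0 ≤ l_f ≤ n_f−1 = 5, the allowed l_f values are {0, 2}.
For l_f = 0: m_f ∈ {m_i−1, m_i, m_i+1} ∩ [−0, 0] = {0} → 1 state.
For l_f = 2: m_f ∈ {m_i−1, m_i, m_i+1} ∩ [−2, 2] = {0, 1, 2} → 3 states.
Total: 4.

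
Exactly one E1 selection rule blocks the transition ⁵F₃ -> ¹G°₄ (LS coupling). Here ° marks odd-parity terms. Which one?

the ΔS = 0 rule

Initial level: S=2, L=3, J=3, parity even. Final level: S=0, L=4, J=4, parity odd.
Parity must change: even → odd — passes.
ΔS = 0: S: 2 → 0 — fails.
ΔL = 0, ±1 (not L=0↔0): L: 3 → 4, ΔL = +1 — passes.
ΔJ = 0, ±1 (not J=0↔0): J: 3 → 4, ΔJ = +1 — passes.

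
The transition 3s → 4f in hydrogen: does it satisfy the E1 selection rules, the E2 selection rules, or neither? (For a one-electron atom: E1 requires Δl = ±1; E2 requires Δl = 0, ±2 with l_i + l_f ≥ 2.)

Δl = 3 − 0 = +3; l_i + l_f = 3.
E1 (Δl = ±1): not satisfied.
E2 (Δl = 0,±2, l_i+l_f ≥ 2): not satisfied.

neither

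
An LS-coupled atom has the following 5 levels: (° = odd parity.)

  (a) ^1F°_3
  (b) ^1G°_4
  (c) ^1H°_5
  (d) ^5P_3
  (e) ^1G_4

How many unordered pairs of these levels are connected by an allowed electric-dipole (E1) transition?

3

(a)–(b): forbidden (parity).
(a)–(c): forbidden (parity, ΔL, ΔJ).
(a)–(d): forbidden (ΔS, ΔL).
(a)–(e): allowed.
(b)–(c): forbidden (parity).
(b)–(d): forbidden (ΔS, ΔL).
(b)–(e): allowed.
(c)–(d): forbidden (ΔS, ΔL, ΔJ).
(c)–(e): allowed.
(d)–(e): forbidden (parity, ΔS, ΔL).
Allowed pairs: 3 of 10.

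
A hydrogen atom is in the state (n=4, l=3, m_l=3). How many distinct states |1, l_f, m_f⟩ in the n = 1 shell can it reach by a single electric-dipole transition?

E1 requires l_f ∈ {2, 4}, but neither lies in [0, 0], so no final state is reachable.
Total: 0.

0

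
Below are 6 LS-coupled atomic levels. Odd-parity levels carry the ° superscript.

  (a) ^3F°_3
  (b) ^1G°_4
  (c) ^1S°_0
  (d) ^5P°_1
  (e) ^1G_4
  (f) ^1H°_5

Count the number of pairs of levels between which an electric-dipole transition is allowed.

(a)–(b): forbidden (parity, ΔS).
(a)–(c): forbidden (parity, ΔS, ΔL, ΔJ).
(a)–(d): forbidden (parity, ΔS, ΔL, ΔJ).
(a)–(e): forbidden (ΔS).
(a)–(f): forbidden (parity, ΔS, ΔL, ΔJ).
(b)–(c): forbidden (parity, ΔL, ΔJ).
(b)–(d): forbidden (parity, ΔS, ΔL, ΔJ).
(b)–(e): allowed.
(b)–(f): forbidden (parity).
(c)–(d): forbidden (parity, ΔS).
(c)–(e): forbidden (ΔL, ΔJ).
(c)–(f): forbidden (parity, ΔL, ΔJ).
(d)–(e): forbidden (ΔS, ΔL, ΔJ).
(d)–(f): forbidden (parity, ΔS, ΔL, ΔJ).
(e)–(f): allowed.
Allowed pairs: 2 of 15.

2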